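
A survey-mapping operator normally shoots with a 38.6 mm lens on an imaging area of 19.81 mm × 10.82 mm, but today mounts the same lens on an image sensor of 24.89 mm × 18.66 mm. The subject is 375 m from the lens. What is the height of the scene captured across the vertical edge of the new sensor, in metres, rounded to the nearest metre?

The focal length stays 38.6 mm; the relevant sensor dimension is now h = 18.66 mm. Object distance dₒ = 375 m = 375000 mm.
Thin-lens field height W = h·(dₒ − f)/f = 18.66 × (375000 − 38.6)/38.6 ≈ 181263.723 mm = 181.264 m.

181 m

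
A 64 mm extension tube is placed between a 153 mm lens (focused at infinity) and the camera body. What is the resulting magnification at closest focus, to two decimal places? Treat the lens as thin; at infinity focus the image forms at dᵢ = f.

0.42×

The tube moves the image plane from f to f + e, so dᵢ = 153 + 64 = 217 mm. Focus is achieved when 1/f = 1/dₒ + 1/dᵢ, giving dₒ = 1/(1/f − 1/(f+e)).
Magnification m = dᵢ/dₒ = (f+e)·(1/f − 1/(f+e)) = e/f = 64/153 ≈ 0.4183.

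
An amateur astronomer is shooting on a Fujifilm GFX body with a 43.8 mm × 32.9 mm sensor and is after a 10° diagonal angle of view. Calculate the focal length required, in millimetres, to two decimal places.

Sensor diagonal = √(43.8² + 32.9²) = √3000.8500 ≈ 54.7800 mm.
From α = 2·arctan(d/2f) we get f = d / (2·tan(α/2)).
With d = 54.7800 mm and α/2 = 5°, tan(α/2) ≈ 0.08749, so f ≈ 54.7800 / 0.17498 ≈ 313.0692 mm.

313.07 mm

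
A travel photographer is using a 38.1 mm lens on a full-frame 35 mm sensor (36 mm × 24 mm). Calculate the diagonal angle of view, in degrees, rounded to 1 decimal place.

Sensor diagonal = √(36² + 24²) = √1872.0000 ≈ 43.2666 mm.
Angle of view α = 2·arctan(d/2f) with d = 43.2666 mm and f = 38.1 mm.
d/2f = 0.56780; arctan(0.56780) ≈ 29.5881°, so α ≈ 59.1761°.

59.2°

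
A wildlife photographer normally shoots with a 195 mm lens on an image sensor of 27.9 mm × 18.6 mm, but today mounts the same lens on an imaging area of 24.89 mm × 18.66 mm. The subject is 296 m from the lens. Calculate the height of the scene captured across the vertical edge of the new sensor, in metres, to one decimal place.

28.3 m

The focal length stays 195 mm; the relevant sensor dimension is now h = 18.66 mm. Object distance dₒ = 296 m = 296000 mm.
Thin-lens field height W = h·(dₒ − f)/f = 18.66 × (296000 − 195)/195 ≈ 28306.263 mm = 28.3063 m.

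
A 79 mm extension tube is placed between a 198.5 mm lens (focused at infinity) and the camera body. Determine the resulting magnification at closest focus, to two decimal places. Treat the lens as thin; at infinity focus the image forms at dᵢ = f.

The tube moves the image plane from f to f + e, so dᵢ = 198.5 + 79 = 277.5 mm. Focus is achieved when 1/f = 1/dₒ + 1/dᵢ, giving dₒ = 1/(1/f − 1/(f+e)).
Magnification m = dᵢ/dₒ = (f+e)·(1/f − 1/(f+e)) = e/f = 79/198.5 ≈ 0.3980.

0.40×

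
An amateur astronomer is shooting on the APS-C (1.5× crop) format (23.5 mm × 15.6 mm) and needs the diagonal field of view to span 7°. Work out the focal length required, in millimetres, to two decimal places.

Sensor diagonal = √(23.5² + 15.6²) = √795.6100 ≈ 28.2066 mm.
From α = 2·arctan(d/2f) we get f = d / (2·tan(α/2)).
With d = 28.2066 mm and α/2 = 3.5°, tan(α/2) ≈ 0.06116, so f ≈ 28.2066 / 0.12233 ≈ 230.5866 mm.

230.59 mm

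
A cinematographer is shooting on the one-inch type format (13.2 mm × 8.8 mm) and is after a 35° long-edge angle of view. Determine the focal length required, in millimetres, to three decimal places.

From α = 2·arctan(w/2f) we get f = w / (2·tan(α/2)).
With w = 13.2 mm and α/2 = 17.5°, tan(α/2) ≈ 0.31530, so f ≈ 13.2 / 0.63060 ≈ 20.9325 mm.

20.933 mm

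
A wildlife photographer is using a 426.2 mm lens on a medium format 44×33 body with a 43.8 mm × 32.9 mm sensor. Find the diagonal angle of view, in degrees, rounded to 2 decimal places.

Sensor diagonal = √(43.8² + 32.9²) = √3000.8500 ≈ 54.7800 mm.
Angle of view α = 2·arctan(d/2f) with d = 54.7800 mm and f = 426.2 mm.
d/2f = 0.06427; arctan(0.06427) ≈ 3.6771°, so α ≈ 7.3542°.

7.35°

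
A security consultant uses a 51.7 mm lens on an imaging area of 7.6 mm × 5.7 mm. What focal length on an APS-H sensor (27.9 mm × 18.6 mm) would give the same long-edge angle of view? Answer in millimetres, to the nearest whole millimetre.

190 mm

Equal angle of view means equal width/f ratio, so f₂ = f₁ · (width₂/width₁) = 51.7 × 27.9/7.6.
f₂ = 51.7 × 3.67105 ≈ 189.793 mm.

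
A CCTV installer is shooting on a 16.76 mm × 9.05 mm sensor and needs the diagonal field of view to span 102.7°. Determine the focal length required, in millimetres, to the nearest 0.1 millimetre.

Sensor diagonal = √(16.76² + 9.05²) = √362.8001 ≈ 19.0473 mm.
From α = 2·arctan(d/2f) we get f = d / (2·tan(α/2)).
With d = 19.0473 mm and α/2 = 51.35°, tan(α/2) ≈ 1.25044, so f ≈ 19.0473 / 2.50088 ≈ 7.6163 mm.

7.6 mm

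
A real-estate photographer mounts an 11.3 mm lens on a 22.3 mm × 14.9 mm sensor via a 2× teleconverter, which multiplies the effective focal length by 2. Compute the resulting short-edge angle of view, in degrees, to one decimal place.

Effective focal length f = 11.3 × 2 = 22.6 mm.
α = 2·arctan(14.9 / (2 × 22.6)) = 2·arctan(0.32965) ≈ 36.4892°.

36.5°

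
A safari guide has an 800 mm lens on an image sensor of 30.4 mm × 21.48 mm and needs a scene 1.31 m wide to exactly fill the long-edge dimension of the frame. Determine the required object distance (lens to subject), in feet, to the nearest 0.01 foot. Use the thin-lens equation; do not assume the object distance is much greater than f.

115.73 ft

W: 1.31 m = 1310 mm.
Magnification m = w/W = dᵢ/dₒ; combined with 1/f = 1/dₒ + 1/dᵢ this gives dₒ = f·(1 + W/w).
dₒ = 800 mm × (1 + 1310/30.4) = 800 × 44.0921 ≈ 35273.684 mm = 35273.684/304.8 ft = 115.727 ft.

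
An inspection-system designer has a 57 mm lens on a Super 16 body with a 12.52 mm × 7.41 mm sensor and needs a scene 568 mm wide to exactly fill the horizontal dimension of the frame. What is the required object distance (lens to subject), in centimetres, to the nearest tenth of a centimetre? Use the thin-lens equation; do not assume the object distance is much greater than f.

Magnification m = w/W = dᵢ/dₒ; combined with 1/f = 1/dₒ + 1/dᵢ this gives dₒ = f·(1 + W/w).
dₒ = 57 mm × (1 + 568/12.52) = 57 × 46.3674 ≈ 2642.942 mm = 264.294 cm.

264.3 cm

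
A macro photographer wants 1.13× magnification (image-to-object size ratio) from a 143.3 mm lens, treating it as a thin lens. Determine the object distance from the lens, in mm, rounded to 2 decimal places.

With m = dᵢ/dₒ and 1/f = 1/dₒ + 1/dᵢ, substituting dᵢ = m·dₒ gives 1/f = (1 + 1/m)/dₒ, hence dₒ = f·(1 + 1/m).
dₒ = 143.3 × (1 + 1/1.13) = 143.3 × 1.88496 ≈ 270.114 mm.

270.11 mm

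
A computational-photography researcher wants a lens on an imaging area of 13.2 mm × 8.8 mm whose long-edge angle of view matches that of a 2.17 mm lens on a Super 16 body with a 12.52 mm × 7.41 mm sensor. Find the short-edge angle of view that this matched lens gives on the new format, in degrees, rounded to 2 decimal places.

125.05°

Equal long-edge AOV ⇒ f₂ = f₁ · 13.2/12.52 = 2.17 × 1.05431 ≈ 2.2879 mm.
Short-edge AOV on the new format = 2·arctan(8.8 / (2 × 2.2879)) = 2·arctan(1.92320) ≈ 125.0540°.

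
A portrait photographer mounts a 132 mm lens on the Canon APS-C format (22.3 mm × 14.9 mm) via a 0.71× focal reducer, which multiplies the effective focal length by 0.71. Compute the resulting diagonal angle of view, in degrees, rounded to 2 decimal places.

Effective focal length f = 132 × 0.71 = 93.72 mm.
Sensor diagonal = √(22.3² + 14.9²) = √719.3000 ≈ 26.8198 mm.
α = 2·arctan(26.820 / (2 × 93.72)) = 2·arctan(0.14308) ≈ 16.2857°.

16.29°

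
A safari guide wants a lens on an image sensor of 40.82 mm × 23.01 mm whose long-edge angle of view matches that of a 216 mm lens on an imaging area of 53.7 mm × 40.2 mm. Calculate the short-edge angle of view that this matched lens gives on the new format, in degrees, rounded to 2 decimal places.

8.02°

Equal long-edge AOV ⇒ f₂ = f₁ · 40.82/53.7 = 216 × 0.76015 ≈ 164.1922 mm.
Short-edge AOV on the new format = 2·arctan(23.01 / (2 × 164.1922)) = 2·arctan(0.07007) ≈ 8.0164°.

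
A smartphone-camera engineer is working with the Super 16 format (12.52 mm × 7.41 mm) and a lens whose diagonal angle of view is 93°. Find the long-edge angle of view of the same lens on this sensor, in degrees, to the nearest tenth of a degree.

84.4°

Sensor diagonal = √(12.52² + 7.41²) = √211.6585 ≈ 14.5485 mm.
From the diagonal AOV: f = 14.5485 / (2·tan(46.5°)) = 14.5485 / 2.10756 ≈ 6.9030 mm.
Long-edge AOV = 2·arctan(12.52 / (2 × 6.9030)) = 2·arctan(0.90685) ≈ 84.4068°.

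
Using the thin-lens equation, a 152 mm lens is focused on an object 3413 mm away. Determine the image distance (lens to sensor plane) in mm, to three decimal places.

1/dᵢ = 1/f − 1/dₒ = 1/152 − 1/3413 = 0.0062860 mm⁻¹.
dᵢ = 1/0.0062860 ≈ 159.0849 mm.

159.085 mm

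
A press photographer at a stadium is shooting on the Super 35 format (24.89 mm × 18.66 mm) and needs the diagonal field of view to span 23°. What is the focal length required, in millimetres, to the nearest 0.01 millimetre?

Sensor diagonal = √(24.89² + 18.66²) = √967.7077 ≈ 31.1080 mm.
From α = 2·arctan(d/2f) we get f = d / (2·tan(α/2)).
With d = 31.1080 mm and α/2 = 11.5°, tan(α/2) ≈ 0.20345, so f ≈ 31.1080 / 0.40690 ≈ 76.4504 mm.

76.45 mm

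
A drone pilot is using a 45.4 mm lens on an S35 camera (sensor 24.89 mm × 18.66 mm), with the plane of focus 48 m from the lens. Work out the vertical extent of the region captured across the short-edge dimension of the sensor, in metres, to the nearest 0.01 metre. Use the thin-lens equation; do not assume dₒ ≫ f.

19.71 m

dₒ: 48 m = 48000 mm.
Similar triangles through the lens centre give W/dₒ = h/dᵢ; with 1/f = 1/dₒ + 1/dᵢ this gives W = h·(dₒ − f)/f.
W = 18.66 mm × (48000 − 45.4) / 45.4 = 18.66 × 1056.2687 ≈ 19709.974 mm = 19.71 m.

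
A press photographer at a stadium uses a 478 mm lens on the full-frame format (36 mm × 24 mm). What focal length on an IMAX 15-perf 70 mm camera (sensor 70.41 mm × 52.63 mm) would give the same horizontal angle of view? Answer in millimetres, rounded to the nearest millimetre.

Equal angle of view means equal width/f ratio, so f₂ = f₁ · (width₂/width₁) = 478 × 70.41/36.
f₂ = 478 × 1.95583 ≈ 934.888 mm.

935 mm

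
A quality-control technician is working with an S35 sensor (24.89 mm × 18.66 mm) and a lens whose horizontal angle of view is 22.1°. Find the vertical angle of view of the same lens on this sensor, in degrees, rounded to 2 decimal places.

From the horizontal AOV: f = 24.89 / (2·tan(11.05°)) = 24.89 / 0.39057 ≈ 63.7270 mm.
Vertical AOV = 2·arctan(18.66 / (2 × 63.7270)) = 2·arctan(0.14641) ≈ 16.6585°.

16.66°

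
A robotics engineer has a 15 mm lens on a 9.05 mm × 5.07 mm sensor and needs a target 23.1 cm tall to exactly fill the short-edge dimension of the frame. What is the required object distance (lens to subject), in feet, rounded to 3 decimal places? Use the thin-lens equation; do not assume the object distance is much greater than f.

2.291 ft

W: 23.1 cm = 231 mm.
Magnification m = h/W = dᵢ/dₒ; combined with 1/f = 1/dₒ + 1/dᵢ this gives dₒ = f·(1 + W/h).
dₒ = 15 mm × (1 + 231/5.07) = 15 × 46.5621 ≈ 698.432 mm = 698.432/304.8 ft = 2.29144 ft.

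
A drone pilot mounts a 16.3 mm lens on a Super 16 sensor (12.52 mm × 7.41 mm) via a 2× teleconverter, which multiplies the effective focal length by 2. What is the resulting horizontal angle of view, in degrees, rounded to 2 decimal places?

21.74°

Effective focal length f = 16.3 × 2 = 32.6 mm.
α = 2·arctan(12.52 / (2 × 32.6)) = 2·arctan(0.19202) ≈ 21.7398°.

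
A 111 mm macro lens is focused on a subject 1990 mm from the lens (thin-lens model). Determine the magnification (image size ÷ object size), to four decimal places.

Thin lens: 1/f = 1/dₒ + 1/dᵢ → 1/dᵢ = 1/111 − 1/1990 = 0.0085065 mm⁻¹, so dᵢ ≈ 117.5572 mm.
Magnification m = dᵢ/dₒ = 117.5572/1990 ≈ 0.05907.

0.0591×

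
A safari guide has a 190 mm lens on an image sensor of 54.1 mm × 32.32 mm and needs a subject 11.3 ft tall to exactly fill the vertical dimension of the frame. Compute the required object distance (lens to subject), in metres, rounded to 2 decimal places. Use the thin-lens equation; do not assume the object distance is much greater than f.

W: 11.3 ft × 304.8 mm/ft = 3444.24 mm.
Magnification m = h/W = dᵢ/dₒ; combined with 1/f = 1/dₒ + 1/dᵢ this gives dₒ = f·(1 + W/h).
dₒ = 190 mm × (1 + 3444.24/32.32) = 190 × 107.5668 ≈ 20437.697 mm = 20.4377 m.

20.44 m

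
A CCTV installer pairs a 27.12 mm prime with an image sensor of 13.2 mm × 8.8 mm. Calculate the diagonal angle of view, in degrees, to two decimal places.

32.61°

Sensor diagonal = √(13.2² + 8.8²) = √251.6800 ≈ 15.8644 mm.
Angle of view α = 2·arctan(d/2f) with d = 15.8644 mm and f = 27.12 mm.
d/2f = 0.29249; arctan(0.29249) ≈ 16.3034°, so α ≈ 32.6069°.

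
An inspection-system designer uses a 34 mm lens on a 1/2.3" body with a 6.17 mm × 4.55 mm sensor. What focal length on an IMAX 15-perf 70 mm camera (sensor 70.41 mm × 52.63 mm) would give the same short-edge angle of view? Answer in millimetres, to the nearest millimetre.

Equal angle of view means equal height/f ratio, so f₂ = f₁ · (height₂/height₁) = 34 × 52.63/4.55.
f₂ = 34 × 11.56703 ≈ 393.279 mm.

393 mm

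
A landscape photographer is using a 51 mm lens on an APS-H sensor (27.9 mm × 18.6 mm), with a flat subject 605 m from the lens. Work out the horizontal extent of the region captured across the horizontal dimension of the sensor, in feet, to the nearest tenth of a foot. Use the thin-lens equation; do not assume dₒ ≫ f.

1085.8 ft

dₒ: 605 m = 605000 mm.
Similar triangles through the lens centre give W/dₒ = w/dᵢ; with 1/f = 1/dₒ + 1/dᵢ this gives W = w·(dₒ − f)/f.
W = 27.9 mm × (605000 − 51) / 51 = 27.9 × 11861.7451 ≈ 330942.688 mm = 330942.688/304.8 ft = 1085.77 ft.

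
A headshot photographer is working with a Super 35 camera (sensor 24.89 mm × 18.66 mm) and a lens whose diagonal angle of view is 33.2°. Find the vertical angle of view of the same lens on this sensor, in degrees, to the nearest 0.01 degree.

Sensor diagonal = √(24.89² + 18.66²) = √967.7077 ≈ 31.1080 mm.
From the diagonal AOV: f = 31.1080 / (2·tan(16.6°)) = 31.1080 / 0.59623 ≈ 52.1749 mm.
Vertical AOV = 2·arctan(18.66 / (2 × 52.1749)) = 2·arctan(0.17882) ≈ 20.2771°.

20.28°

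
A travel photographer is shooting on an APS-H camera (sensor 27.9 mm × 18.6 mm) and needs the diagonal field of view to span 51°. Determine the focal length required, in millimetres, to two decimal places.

Sensor diagonal = √(27.9² + 18.6²) = √1124.3700 ≈ 33.5316 mm.
From α = 2·arctan(d/2f) we get f = d / (2·tan(α/2)).
With d = 33.5316 mm and α/2 = 25.5°, tan(α/2) ≈ 0.47698, so f ≈ 33.5316 / 0.95395 ≈ 35.1503 mm.

35.15 mm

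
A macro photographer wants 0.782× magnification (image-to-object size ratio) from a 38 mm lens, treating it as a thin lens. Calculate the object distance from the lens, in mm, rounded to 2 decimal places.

With m = dᵢ/dₒ and 1/f = 1/dₒ + 1/dᵢ, substituting dᵢ = m·dₒ gives 1/f = (1 + 1/m)/dₒ, hence dₒ = f·(1 + 1/m).
dₒ = 38 × (1 + 1/0.782) = 38 × 2.27877 ≈ 86.593 mm.

86.59 mm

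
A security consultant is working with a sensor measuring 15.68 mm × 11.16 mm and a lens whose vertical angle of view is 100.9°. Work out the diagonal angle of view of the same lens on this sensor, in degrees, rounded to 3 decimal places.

128.825°

From the vertical AOV: f = 11.16 / (2·tan(50.45°)) = 11.16 / 2.42188 ≈ 4.6080 mm.
Sensor diagonal = √(15.68² + 11.16²) = √370.4080 ≈ 19.2460 mm.
Diagonal AOV = 2·arctan(19.2460 / (2 × 4.6080)) = 2·arctan(2.08833) ≈ 128.8250°.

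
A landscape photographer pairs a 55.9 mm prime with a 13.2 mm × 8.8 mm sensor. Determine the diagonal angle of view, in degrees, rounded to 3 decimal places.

Sensor diagonal = √(13.2² + 8.8²) = √251.6800 ≈ 15.8644 mm.
Angle of view α = 2·arctan(d/2f) with d = 15.8644 mm and f = 55.9 mm.
d/2f = 0.14190; arctan(0.14190) ≈ 8.0764°, so α ≈ 16.1527°.

16.153°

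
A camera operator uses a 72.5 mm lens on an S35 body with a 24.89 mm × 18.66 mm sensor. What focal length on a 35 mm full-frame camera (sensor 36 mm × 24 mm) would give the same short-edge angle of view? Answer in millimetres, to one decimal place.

93.2 mm

Equal angle of view means equal height/f ratio, so f₂ = f₁ · (height₂/height₁) = 72.5 × 24/18.66.
f₂ = 72.5 × 1.28617 ≈ 93.248 mm.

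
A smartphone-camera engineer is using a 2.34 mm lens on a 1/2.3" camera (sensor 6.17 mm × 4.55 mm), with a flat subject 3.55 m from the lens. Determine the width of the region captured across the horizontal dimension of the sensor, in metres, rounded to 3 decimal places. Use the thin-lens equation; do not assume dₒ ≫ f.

dₒ: 3.55 m = 3550 mm.
Similar triangles through the lens centre give W/dₒ = w/dᵢ; with 1/f = 1/dₒ + 1/dᵢ this gives W = w·(dₒ − f)/f.
W = 6.17 mm × (3550 − 2.34) / 2.34 = 6.17 × 1516.0940 ≈ 9354.300 mm = 9.3543 m.

9.354 m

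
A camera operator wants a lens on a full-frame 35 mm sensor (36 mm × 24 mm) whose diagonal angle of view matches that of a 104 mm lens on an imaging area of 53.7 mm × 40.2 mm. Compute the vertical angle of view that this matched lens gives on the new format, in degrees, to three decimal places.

20.285°

Sensor diagonal = √(53.7² + 40.2²) = √4499.7300 ≈ 67.0800 mm.
Sensor diagonal = √(36² + 24²) = √1872.0000 ≈ 43.2666 mm.
Equal diagonal AOV ⇒ f₂ = f₁ · 43.2666/67.0800 = 104 × 0.64500 ≈ 67.0800 mm.
Vertical AOV on the new format = 2·arctan(24 / (2 × 67.0800)) = 2·arctan(0.17889) ≈ 20.2848°.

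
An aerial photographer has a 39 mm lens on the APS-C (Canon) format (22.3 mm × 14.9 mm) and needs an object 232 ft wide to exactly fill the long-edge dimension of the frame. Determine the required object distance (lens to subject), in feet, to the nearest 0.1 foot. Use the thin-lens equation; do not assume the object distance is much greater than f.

W: 232 ft × 304.8 mm/ft = 70713.60 mm.
Magnification m = w/W = dᵢ/dₒ; combined with 1/f = 1/dₒ + 1/dᵢ this gives dₒ = f·(1 + W/w).
dₒ = 39 mm × (1 + 70713.6/22.3) = 39 × 3172.0134 ≈ 123708.521 mm = 123708.521/304.8 ft = 405.868 ft.

405.9 ft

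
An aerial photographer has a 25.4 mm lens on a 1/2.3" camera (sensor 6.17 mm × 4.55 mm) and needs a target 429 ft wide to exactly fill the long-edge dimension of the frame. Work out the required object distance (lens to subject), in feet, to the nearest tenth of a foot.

1766.1 ft

W: 429 ft × 304.8 mm/ft = 130759.20 mm.
Magnification m = w/W = dᵢ/dₒ; combined with 1/f = 1/dₒ + 1/dᵢ this gives dₒ = f·(1 + W/w).
dₒ = 25.4 mm × (1 + 130759/6.17) = 25.4 × 21193.7384 ≈ 538320.955 mm = 538320.955/304.8 ft = 1766.14 ft.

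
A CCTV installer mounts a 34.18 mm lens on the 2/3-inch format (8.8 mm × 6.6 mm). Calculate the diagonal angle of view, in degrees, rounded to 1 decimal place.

18.3°

Sensor diagonal = √(8.8² + 6.6²) = √121.0000 ≈ 11.0000 mm.
Angle of view α = 2·arctan(d/2f) with d = 11.0000 mm and f = 34.18 mm.
d/2f = 0.16091; arctan(0.16091) ≈ 9.1413°, so α ≈ 18.2825°.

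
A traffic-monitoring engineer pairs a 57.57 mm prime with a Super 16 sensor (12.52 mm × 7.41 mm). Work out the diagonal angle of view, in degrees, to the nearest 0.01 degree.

14.40°

Sensor diagonal = √(12.52² + 7.41²) = √211.6585 ≈ 14.5485 mm.
Angle of view α = 2·arctan(d/2f) with d = 14.5485 mm and f = 57.57 mm.
d/2f = 0.12635; arctan(0.12635) ≈ 7.2014°, so α ≈ 14.4029°.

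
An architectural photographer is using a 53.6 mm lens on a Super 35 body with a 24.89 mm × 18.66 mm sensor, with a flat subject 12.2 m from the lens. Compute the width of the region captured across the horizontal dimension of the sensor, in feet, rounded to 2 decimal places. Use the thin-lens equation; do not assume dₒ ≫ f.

18.51 ft

dₒ: 12.2 m = 12200 mm.
Similar triangles through the lens centre give W/dₒ = w/dᵢ; with 1/f = 1/dₒ + 1/dᵢ this gives W = w·(dₒ − f)/f.
W = 24.89 mm × (12200 − 53.6) / 53.6 = 24.89 × 226.6119 ≈ 5640.371 mm = 5640.371/304.8 ft = 18.5052 ft.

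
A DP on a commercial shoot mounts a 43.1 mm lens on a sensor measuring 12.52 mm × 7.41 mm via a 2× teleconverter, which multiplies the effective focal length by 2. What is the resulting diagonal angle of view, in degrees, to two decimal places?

Effective focal length f = 43.1 × 2 = 86.2 mm.
Sensor diagonal = √(12.52² + 7.41²) = √211.6585 ≈ 14.5485 mm.
α = 2·arctan(14.548 / (2 × 86.2)) = 2·arctan(0.08439) ≈ 9.6473°.

9.65°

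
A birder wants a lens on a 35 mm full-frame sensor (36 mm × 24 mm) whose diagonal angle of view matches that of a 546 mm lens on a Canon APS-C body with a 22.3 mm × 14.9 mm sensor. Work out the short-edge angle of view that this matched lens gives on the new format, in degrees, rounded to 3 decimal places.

1.561°

Sensor diagonal = √(22.3² + 14.9²) = √719.3000 ≈ 26.8198 mm.
Sensor diagonal = √(36² + 24²) = √1872.0000 ≈ 43.2666 mm.
Equal diagonal AOV ⇒ f₂ = f₁ · 43.2666/26.8198 = 546 × 1.61324 ≈ 880.8268 mm.
Short-edge AOV on the new format = 2·arctan(24 / (2 × 880.8268)) = 2·arctan(0.01362) ≈ 1.5610°.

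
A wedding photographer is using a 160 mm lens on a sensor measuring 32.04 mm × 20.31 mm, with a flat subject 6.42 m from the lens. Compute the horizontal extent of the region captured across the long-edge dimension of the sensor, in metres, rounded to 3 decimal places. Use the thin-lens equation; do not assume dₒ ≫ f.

dₒ: 6.42 m = 6420 mm.
Similar triangles through the lens centre give W/dₒ = w/dᵢ; with 1/f = 1/dₒ + 1/dᵢ this gives W = w·(dₒ − f)/f.
W = 32.04 mm × (6420 − 160) / 160 = 32.04 × 39.1250 ≈ 1253.565 mm = 1.25357 m.

1.254 m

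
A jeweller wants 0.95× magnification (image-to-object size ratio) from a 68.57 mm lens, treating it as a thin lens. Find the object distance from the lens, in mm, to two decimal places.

140.75 mm

With m = dᵢ/dₒ and 1/f = 1/dₒ + 1/dᵢ, substituting dᵢ = m·dₒ gives 1/f = (1 + 1/m)/dₒ, hence dₒ = f·(1 + 1/m).
dₒ = 68.57 × (1 + 1/0.95) = 68.57 × 2.05263 ≈ 140.749 mm.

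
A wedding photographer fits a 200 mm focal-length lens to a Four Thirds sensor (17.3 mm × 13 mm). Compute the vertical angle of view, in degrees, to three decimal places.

Angle of view α = 2·arctan(h/2f) with h = 13 mm and f = 200 mm.
h/2f = 0.03250; arctan(0.03250) ≈ 1.8615°, so α ≈ 3.7229°.

3.723°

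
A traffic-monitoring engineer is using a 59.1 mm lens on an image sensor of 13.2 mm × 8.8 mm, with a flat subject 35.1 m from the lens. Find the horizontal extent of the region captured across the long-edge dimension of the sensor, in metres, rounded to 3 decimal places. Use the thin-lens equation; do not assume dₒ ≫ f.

7.826 m

dₒ: 35.1 m = 35100 mm.
Similar triangles through the lens centre give W/dₒ = w/dᵢ; with 1/f = 1/dₒ + 1/dᵢ this gives W = w·(dₒ − f)/f.
W = 13.2 mm × (35100 − 59.1) / 59.1 = 13.2 × 592.9086 ≈ 7826.394 mm = 7.82639 m.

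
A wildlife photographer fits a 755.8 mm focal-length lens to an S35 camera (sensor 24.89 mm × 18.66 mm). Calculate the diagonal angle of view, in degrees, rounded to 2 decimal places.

Sensor diagonal = √(24.89² + 18.66²) = √967.7077 ≈ 31.1080 mm.
Angle of view α = 2·arctan(d/2f) with d = 31.1080 mm and f = 755.8 mm.
d/2f = 0.02058; arctan(0.02058) ≈ 1.1790°, so α ≈ 2.3579°.

2.36°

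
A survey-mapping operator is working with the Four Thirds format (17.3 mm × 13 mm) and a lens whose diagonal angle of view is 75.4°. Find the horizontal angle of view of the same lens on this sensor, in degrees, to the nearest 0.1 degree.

63.4°

Sensor diagonal = √(17.3² + 13²) = √468.2900 ≈ 21.6400 mm.
From the diagonal AOV: f = 21.6400 / (2·tan(37.7°)) = 21.6400 / 1.54578 ≈ 13.9995 mm.
Horizontal AOV = 2·arctan(17.3 / (2 × 13.9995)) = 2·arctan(0.61788) ≈ 63.4223°.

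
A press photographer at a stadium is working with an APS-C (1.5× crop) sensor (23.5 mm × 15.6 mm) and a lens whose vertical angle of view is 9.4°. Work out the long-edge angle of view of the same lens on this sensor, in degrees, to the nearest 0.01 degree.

From the vertical AOV: f = 15.6 / (2·tan(4.7°)) = 15.6 / 0.16443 ≈ 94.8732 mm.
Long-edge AOV = 2·arctan(23.5 / (2 × 94.8732)) = 2·arctan(0.12385) ≈ 14.1202°.

14.12°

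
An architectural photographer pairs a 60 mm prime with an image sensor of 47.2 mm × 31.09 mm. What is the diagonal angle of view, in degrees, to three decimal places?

50.440°

Sensor diagonal = √(47.2² + 31.09²) = √3194.4281 ≈ 56.5193 mm.
Angle of view α = 2·arctan(d/2f) with d = 56.5193 mm and f = 60 mm.
d/2f = 0.47099; arctan(0.47099) ≈ 25.2202°, so α ≈ 50.4403°.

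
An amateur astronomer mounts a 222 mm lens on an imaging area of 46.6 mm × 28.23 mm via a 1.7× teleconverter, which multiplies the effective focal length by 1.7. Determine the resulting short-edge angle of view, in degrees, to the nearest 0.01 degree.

4.28°

Effective focal length f = 222 × 1.7 = 377.4 mm.
α = 2·arctan(28.23 / (2 × 377.4)) = 2·arctan(0.03740) ≈ 4.2838°.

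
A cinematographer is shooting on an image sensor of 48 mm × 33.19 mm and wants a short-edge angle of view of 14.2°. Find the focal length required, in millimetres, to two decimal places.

133.23 mm

From α = 2·arctan(h/2f) we get f = h / (2·tan(α/2)).
With h = 33.19 mm and α/2 = 7.1°, tan(α/2) ≈ 0.12456, so f ≈ 33.19 / 0.24911 ≈ 133.2326 mm.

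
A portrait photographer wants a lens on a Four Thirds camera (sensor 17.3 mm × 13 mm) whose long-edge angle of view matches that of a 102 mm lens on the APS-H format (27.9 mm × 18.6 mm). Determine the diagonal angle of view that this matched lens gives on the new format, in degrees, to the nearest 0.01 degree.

Equal long-edge AOV ⇒ f₂ = f₁ · 17.3/27.9 = 102 × 0.62007 ≈ 63.2473 mm.
Sensor diagonal = √(17.3² + 13²) = √468.2900 ≈ 21.6400 mm.
Diagonal AOV on the new format = 2·arctan(21.6400 / (2 × 63.2473)) = 2·arctan(0.17107) ≈ 19.4157°.

19.42°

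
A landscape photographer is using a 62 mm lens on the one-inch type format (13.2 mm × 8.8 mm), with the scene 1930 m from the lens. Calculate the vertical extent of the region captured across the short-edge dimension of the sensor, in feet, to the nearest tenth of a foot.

898.7 ft

dₒ: 1930 m = 1.93e+06 mm.
Similar triangles through the lens centre give W/dₒ = h/dᵢ; with 1/f = 1/dₒ + 1/dᵢ this gives W = h·(dₒ − f)/f.
W = 8.8 mm × (1.93e+06 − 62) / 62 = 8.8 × 31128.0323 ≈ 273926.684 mm = 273926.684/304.8 ft = 898.71 ft.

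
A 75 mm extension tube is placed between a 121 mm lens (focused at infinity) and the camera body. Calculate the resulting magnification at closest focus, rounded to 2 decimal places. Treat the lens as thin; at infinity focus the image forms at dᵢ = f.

The tube moves the image plane from f to f + e, so dᵢ = 121 + 75 = 196 mm. Focus is achieved when 1/f = 1/dₒ + 1/dᵢ, giving dₒ = 1/(1/f − 1/(f+e)).
Magnification m = dᵢ/dₒ = (f+e)·(1/f − 1/(f+e)) = e/f = 75/121 ≈ 0.6198.

0.62×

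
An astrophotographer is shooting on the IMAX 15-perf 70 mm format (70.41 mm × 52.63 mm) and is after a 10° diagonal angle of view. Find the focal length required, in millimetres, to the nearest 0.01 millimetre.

Sensor diagonal = √(70.41² + 52.63²) = √7727.4850 ≈ 87.9061 mm.
From α = 2·arctan(d/2f) we get f = d / (2·tan(α/2)).
With d = 87.9061 mm and α/2 = 5°, tan(α/2) ≈ 0.08749, so f ≈ 87.9061 / 0.17498 ≈ 502.3857 mm.

502.39 mm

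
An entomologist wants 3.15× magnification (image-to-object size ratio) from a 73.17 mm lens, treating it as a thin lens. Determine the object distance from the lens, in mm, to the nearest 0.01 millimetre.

With m = dᵢ/dₒ and 1/f = 1/dₒ + 1/dᵢ, substituting dᵢ = m·dₒ gives 1/f = (1 + 1/m)/dₒ, hence dₒ = f·(1 + 1/m).
dₒ = 73.17 × (1 + 1/3.15) = 73.17 × 1.31746 ≈ 96.399 mm.

96.40 mm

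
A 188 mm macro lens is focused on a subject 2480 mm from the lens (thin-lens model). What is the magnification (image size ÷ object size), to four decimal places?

Thin lens: 1/f = 1/dₒ + 1/dᵢ → 1/dᵢ = 1/188 − 1/2480 = 0.0049159 mm⁻¹, so dᵢ ≈ 203.4206 mm.
Magnification m = dᵢ/dₒ = 203.4206/2480 ≈ 0.08202.

0.0820×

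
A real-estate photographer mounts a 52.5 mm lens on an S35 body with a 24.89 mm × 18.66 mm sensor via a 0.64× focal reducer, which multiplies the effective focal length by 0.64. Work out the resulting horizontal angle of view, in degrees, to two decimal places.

40.65°

Effective focal length f = 52.5 × 0.64 = 33.6 mm.
α = 2·arctan(24.89 / (2 × 33.6)) = 2·arctan(0.37039) ≈ 40.6479°.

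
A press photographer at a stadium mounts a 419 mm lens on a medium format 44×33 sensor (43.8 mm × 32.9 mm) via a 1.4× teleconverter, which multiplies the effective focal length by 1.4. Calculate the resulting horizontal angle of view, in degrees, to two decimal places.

4.28°

Effective focal length f = 419 × 1.4 = 586.6 mm.
α = 2·arctan(43.8 / (2 × 586.6)) = 2·arctan(0.03733) ≈ 4.2762°.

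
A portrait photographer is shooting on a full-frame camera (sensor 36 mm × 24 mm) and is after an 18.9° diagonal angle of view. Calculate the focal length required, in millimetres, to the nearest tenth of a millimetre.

130.0 mm

Sensor diagonal = √(36² + 24²) = √1872.0000 ≈ 43.2666 mm.
From α = 2·arctan(d/2f) we get f = d / (2·tan(α/2)).
With d = 43.2666 mm and α/2 = 9.45°, tan(α/2) ≈ 0.16645, so f ≈ 43.2666 / 0.33289 ≈ 129.9722 mm.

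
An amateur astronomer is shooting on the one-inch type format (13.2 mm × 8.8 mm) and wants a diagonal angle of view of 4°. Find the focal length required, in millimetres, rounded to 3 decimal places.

Sensor diagonal = √(13.2² + 8.8²) = √251.6800 ≈ 15.8644 mm.
From α = 2·arctan(d/2f) we get f = d / (2·tan(α/2)).
With d = 15.8644 mm and α/2 = 2°, tan(α/2) ≈ 0.03492, so f ≈ 15.8644 / 0.06984 ≈ 227.1489 mm.

227.149 mm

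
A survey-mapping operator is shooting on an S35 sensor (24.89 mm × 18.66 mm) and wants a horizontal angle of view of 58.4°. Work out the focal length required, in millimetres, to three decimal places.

22.268 mm

From α = 2·arctan(w/2f) we get f = w / (2·tan(α/2)).
With w = 24.89 mm and α/2 = 29.2°, tan(α/2) ≈ 0.55888, so f ≈ 24.89 / 1.11776 ≈ 22.2677 mm.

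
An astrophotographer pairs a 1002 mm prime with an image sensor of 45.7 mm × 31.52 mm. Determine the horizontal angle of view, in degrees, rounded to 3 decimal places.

2.613°

Angle of view α = 2·arctan(w/2f) with w = 45.7 mm and f = 1002 mm.
w/2f = 0.02280; arctan(0.02280) ≈ 1.3064°, so α ≈ 2.6127°.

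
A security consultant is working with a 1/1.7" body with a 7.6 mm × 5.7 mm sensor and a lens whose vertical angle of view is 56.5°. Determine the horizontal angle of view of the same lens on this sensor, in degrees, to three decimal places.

71.238°

From the vertical AOV: f = 5.7 / (2·tan(28.25°)) = 5.7 / 1.07464 ≈ 5.3041 mm.
Horizontal AOV = 2·arctan(7.6 / (2 × 5.3041)) = 2·arctan(0.71643) ≈ 71.2376°.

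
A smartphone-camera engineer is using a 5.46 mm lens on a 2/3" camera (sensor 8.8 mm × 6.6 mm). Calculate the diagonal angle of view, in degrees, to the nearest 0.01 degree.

90.42°

Sensor diagonal = √(8.8² + 6.6²) = √121.0000 ≈ 11.0000 mm.
Angle of view α = 2·arctan(d/2f) with d = 11.0000 mm and f = 5.46 mm.
d/2f = 1.00733; arctan(1.00733) ≈ 45.2091°, so α ≈ 90.4182°.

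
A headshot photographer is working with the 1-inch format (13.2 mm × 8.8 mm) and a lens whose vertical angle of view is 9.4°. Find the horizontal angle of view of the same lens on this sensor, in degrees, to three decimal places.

From the vertical AOV: f = 8.8 / (2·tan(4.7°)) = 8.8 / 0.16443 ≈ 53.5182 mm.
Horizontal AOV = 2·arctan(13.2 / (2 × 53.5182)) = 2·arctan(0.12332) ≈ 14.0607°.

14.061°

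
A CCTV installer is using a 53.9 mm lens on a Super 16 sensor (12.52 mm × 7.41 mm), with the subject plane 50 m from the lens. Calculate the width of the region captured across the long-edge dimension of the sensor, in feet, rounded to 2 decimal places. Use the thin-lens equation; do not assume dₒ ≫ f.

38.06 ft

dₒ: 50 m = 50000 mm.
Similar triangles through the lens centre give W/dₒ = w/dᵢ; with 1/f = 1/dₒ + 1/dᵢ this gives W = w·(dₒ − f)/f.
W = 12.52 mm × (50000 − 53.9) / 53.9 = 12.52 × 926.6438 ≈ 11601.580 mm = 11601.580/304.8 ft = 38.0629 ft.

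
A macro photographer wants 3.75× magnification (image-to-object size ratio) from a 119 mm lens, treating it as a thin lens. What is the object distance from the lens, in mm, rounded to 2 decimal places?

With m = dᵢ/dₒ and 1/f = 1/dₒ + 1/dᵢ, substituting dᵢ = m·dₒ gives 1/f = (1 + 1/m)/dₒ, hence dₒ = f·(1 + 1/m).
dₒ = 119 × (1 + 1/3.75) = 119 × 1.26667 ≈ 150.733 mm.

150.73 mm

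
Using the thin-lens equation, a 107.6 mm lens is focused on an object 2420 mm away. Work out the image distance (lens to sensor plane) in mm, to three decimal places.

112.607 mm

1/dᵢ = 1/f − 1/dₒ = 1/107.6 − 1/2420 = 0.0088805 mm⁻¹.
dᵢ = 1/0.0088805 ≈ 112.6068 mm.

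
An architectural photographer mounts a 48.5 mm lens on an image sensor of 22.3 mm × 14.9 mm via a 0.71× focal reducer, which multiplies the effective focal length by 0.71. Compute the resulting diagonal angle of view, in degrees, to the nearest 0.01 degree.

42.55°

Effective focal length f = 48.5 × 0.71 = 34.435 mm.
Sensor diagonal = √(22.3² + 14.9²) = √719.3000 ≈ 26.8198 mm.
α = 2·arctan(26.820 / (2 × 34.435)) = 2·arctan(0.38943) ≈ 42.5545°.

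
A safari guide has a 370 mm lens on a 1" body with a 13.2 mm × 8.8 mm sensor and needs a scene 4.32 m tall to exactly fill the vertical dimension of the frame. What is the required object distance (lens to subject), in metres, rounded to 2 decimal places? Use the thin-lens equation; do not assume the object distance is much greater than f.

182.01 m

W: 4.32 m = 4320 mm.
Magnification m = h/W = dᵢ/dₒ; combined with 1/f = 1/dₒ + 1/dᵢ this gives dₒ = f·(1 + W/h).
dₒ = 370 mm × (1 + 4320/8.8) = 370 × 491.9091 ≈ 182006.364 mm = 182.006 m.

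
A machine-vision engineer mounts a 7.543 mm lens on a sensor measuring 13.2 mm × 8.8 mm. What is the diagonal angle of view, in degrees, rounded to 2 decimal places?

Sensor diagonal = √(13.2² + 8.8²) = √251.6800 ≈ 15.8644 mm.
Angle of view α = 2·arctan(d/2f) with d = 15.8644 mm and f = 7.543 mm.
d/2f = 1.05160; arctan(1.05160) ≈ 46.4407°, so α ≈ 92.8815°.

92.88°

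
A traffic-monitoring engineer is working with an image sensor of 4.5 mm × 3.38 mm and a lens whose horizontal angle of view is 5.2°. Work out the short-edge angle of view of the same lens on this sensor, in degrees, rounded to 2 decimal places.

From the horizontal AOV: f = 4.5 / (2·tan(2.6°)) = 4.5 / 0.09082 ≈ 49.5488 mm.
Short-edge AOV = 2·arctan(3.38 / (2 × 49.5488)) = 2·arctan(0.03411) ≈ 3.9069°.

3.91°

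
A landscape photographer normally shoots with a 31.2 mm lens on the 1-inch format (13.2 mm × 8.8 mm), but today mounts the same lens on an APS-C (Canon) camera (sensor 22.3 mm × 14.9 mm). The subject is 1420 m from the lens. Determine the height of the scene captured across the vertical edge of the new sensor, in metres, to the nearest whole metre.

The focal length stays 31.2 mm; the relevant sensor dimension is now h = 14.9 mm. Object distance dₒ = 1420 m = 1.42e+06 mm.
Thin-lens field height W = h·(dₒ − f)/f = 14.9 × (1.42e+06 − 31.2)/31.2 ≈ 678126.126 mm = 678.126 m.

678 m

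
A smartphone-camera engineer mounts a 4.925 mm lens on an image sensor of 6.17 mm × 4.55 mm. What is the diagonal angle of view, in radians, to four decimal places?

1.3227 rad

Sensor diagonal = √(6.17² + 4.55²) = √58.7714 ≈ 7.6663 mm.
Angle of view α = 2·arctan(d/2f) with d = 7.6663 mm and f = 4.925 mm.
d/2f = 0.77830; arctan(0.77830) ≈ 0.6614 rad, so α ≈ 1.3227 rad.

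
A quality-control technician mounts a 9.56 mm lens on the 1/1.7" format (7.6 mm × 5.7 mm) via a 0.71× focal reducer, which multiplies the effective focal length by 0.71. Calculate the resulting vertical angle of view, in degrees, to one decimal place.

45.6°

Effective focal length f = 9.56 × 0.71 = 6.7876 mm.
α = 2·arctan(5.7 / (2 × 6.7876)) = 2·arctan(0.41988) ≈ 45.5534°.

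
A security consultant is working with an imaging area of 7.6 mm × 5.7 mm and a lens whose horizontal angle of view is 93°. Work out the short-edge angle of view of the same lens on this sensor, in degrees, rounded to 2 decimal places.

76.64°

From the horizontal AOV: f = 7.6 / (2·tan(46.5°)) = 7.6 / 2.10756 ≈ 3.6061 mm.
Short-edge AOV = 2·arctan(5.7 / (2 × 3.6061)) = 2·arctan(0.79034) ≈ 76.6411°.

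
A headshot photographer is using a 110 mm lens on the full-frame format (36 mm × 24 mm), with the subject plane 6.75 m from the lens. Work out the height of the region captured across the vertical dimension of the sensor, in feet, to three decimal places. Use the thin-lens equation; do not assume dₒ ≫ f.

4.753 ft

dₒ: 6.75 m = 6750 mm.
Similar triangles through the lens centre give W/dₒ = h/dᵢ; with 1/f = 1/dₒ + 1/dᵢ this gives W = h·(dₒ − f)/f.
W = 24 mm × (6750 − 110) / 110 = 24 × 60.3636 ≈ 1448.727 mm = 1448.727/304.8 ft = 4.75304 ft.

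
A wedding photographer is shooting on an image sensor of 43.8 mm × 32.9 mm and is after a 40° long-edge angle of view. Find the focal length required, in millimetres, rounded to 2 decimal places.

60.17 mm

From α = 2·arctan(w/2f) we get f = w / (2·tan(α/2)).
With w = 43.8 mm and α/2 = 20°, tan(α/2) ≈ 0.36397, so f ≈ 43.8 / 0.72794 ≈ 60.1698 mm.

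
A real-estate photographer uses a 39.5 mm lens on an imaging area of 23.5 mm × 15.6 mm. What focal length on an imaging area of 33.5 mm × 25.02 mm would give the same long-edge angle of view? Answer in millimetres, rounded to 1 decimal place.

56.3 mm

Equal angle of view means equal width/f ratio, so f₂ = f₁ · (width₂/width₁) = 39.5 × 33.5/23.5.
f₂ = 39.5 × 1.42553 ≈ 56.309 mm.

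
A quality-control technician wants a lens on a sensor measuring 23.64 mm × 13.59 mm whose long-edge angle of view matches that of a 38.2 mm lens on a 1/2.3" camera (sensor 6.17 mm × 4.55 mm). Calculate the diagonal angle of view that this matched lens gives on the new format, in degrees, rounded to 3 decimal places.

10.644°

Equal long-edge AOV ⇒ f₂ = f₁ · 23.64/6.17 = 38.2 × 3.83144 ≈ 146.3611 mm.
Sensor diagonal = √(23.64² + 13.59²) = √743.5377 ≈ 27.2679 mm.
Diagonal AOV on the new format = 2·arctan(27.2679 / (2 × 146.3611)) = 2·arctan(0.09315) ≈ 10.6438°.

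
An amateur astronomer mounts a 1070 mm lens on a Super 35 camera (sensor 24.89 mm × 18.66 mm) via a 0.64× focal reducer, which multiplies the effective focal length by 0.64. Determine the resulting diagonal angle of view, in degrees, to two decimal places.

Effective focal length f = 1070 × 0.64 = 684.8 mm.
Sensor diagonal = √(24.89² + 18.66²) = √967.7077 ≈ 31.1080 mm.
α = 2·arctan(31.108 / (2 × 684.8)) = 2·arctan(0.02271) ≈ 2.6023°.

2.60°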